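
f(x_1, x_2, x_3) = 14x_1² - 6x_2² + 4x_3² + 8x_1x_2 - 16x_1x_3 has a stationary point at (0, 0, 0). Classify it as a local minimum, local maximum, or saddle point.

The Hessian at the origin is H = [[28, 8, -16], [8, -12, 0], [-16, 0, 8]].
Applying the same elementary operations to the rows and columns of H produces a congruent diagonal matrix with entries 28, -100/7, 8/25.
So there are 2 positive, 1 negative pivots.
H is indefinite, so the origin is a saddle point.

saddle point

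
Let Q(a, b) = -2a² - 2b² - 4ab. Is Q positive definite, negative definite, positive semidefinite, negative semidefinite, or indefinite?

negative semidefinite

The symmetric matrix of Q is [[-2, -2], [-2, -2]].
For the 2×2 matrix [[-2, -2], [-2, -2]]: det = -2·-2 − (-2)² = 0, trace = -4.
det = 0 so one eigenvalue is zero; the form is semidefinite with the sign of the trace.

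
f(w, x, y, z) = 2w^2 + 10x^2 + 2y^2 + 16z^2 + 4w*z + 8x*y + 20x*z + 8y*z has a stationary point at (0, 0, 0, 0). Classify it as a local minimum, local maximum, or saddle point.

local minimum

The Hessian at the origin is H = [[4, 0, 0, 4], [0, 20, 8, 20], [0, 8, 4, 8], [4, 20, 8, 32]].
Congruent diagonalization of H (simultaneous row and column reduction) yields pivots 4, 20, 4/5, 8.
That gives 4 positive pivots.
H is positive definite, so the origin is a strict local minimum.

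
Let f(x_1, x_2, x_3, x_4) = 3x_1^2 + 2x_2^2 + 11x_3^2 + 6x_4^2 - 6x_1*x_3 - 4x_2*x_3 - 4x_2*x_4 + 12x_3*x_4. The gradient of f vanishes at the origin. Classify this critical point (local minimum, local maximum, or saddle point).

The Hessian at the origin is H = [[6, 0, -6, 0], [0, 4, -4, -4], [-6, -4, 22, 12], [0, -4, 12, 12]].
An LDLᵀ factorisation of H has diagonal entries 6, 4, 12, 8/3.
So there are 4 positive pivots.
H is positive definite, so the origin is a strict local minimum.

local minimum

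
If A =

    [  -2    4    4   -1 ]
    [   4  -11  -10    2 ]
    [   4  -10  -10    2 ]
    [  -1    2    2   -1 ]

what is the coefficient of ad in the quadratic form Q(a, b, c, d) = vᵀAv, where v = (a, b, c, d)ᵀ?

-2

The coefficient of ad is A[1,4] + A[4,1] = 2·(-1) = -2.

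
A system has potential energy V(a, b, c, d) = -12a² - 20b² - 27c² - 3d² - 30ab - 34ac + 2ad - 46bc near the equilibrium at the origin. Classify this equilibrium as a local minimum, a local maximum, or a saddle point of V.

The Hessian at the origin is H = [[-24, -30, -34, 2], [-30, -40, -46, 0], [-34, -46, -54, 0], [2, 0, 0, -6]].
Row-reducing H symmetrically gives the diagonal entries -24, -5/2, -14/15, -20/7.
That gives 4 negative pivots.
H is negative definite, so the origin is a strict local maximum.

local maximum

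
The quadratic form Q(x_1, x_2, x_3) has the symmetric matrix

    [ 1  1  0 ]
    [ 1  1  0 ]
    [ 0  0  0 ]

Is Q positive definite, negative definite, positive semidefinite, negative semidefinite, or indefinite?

positive semidefinite

Symmetric row and column elimination reduces A to a congruent diagonal form with pivots 1, 0, 0.
Counting signs: 1 positive, 2 zero.
Hence Q is positive semidefinite.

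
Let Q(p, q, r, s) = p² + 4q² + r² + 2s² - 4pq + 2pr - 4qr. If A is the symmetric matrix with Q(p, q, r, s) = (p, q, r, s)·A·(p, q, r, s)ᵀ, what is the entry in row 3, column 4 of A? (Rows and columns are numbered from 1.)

The coefficient of r·s in Q is 0. For a symmetric A this equals A[3,4] + A[4,3] = 2·A[3,4].
So A[3,4] = 0/2 = 0.

0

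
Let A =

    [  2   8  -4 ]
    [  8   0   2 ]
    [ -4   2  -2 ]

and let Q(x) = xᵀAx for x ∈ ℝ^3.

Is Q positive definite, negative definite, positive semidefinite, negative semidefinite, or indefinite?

indefinite

Applying the same elementary operations to the rows and columns of A produces a congruent diagonal matrix with entries 2, -32, 1/8.
Counting signs: 2 positive, 1 negative.
Hence Q is indefinite.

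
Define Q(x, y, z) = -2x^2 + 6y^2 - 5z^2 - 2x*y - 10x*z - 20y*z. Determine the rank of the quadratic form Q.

The symmetric matrix is A = [[-2, -1, -5], [-1, 6, -10], [-5, -10, -5]].
Congruent diagonalization of A (simultaneous row and column reduction) yields pivots -2, 13/2, -15/13.
That gives 1 positive, 2 negative pivots.
The rank is the number of nonzero pivots: 3.

3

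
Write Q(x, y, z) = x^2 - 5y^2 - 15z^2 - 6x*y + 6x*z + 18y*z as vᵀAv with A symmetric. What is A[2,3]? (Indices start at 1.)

9

The coefficient of y·z in Q is 18. For a symmetric A this equals A[2,3] + A[3,2] = 2·A[2,3].
So A[2,3] = 18/2 = 9.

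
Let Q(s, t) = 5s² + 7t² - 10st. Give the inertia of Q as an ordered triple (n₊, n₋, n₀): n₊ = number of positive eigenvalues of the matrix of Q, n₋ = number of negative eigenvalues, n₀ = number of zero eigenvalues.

Write A = [[5, -5], [-5, 7]].
Row-reducing A symmetrically gives the diagonal entries 5, 2.
Counting signs: 2 positive.

(2, 0, 0)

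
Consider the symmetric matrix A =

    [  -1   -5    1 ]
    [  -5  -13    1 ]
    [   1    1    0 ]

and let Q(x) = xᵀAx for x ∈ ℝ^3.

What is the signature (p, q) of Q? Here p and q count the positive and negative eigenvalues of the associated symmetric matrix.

(1, 2)

Symmetric row and column elimination reduces A to a congruent diagonal form with pivots -1, 12, -1/3.
Counting signs: 1 positive, 2 negative.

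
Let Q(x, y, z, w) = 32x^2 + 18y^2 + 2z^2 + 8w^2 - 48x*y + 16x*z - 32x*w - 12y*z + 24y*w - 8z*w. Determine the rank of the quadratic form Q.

The associated matrix is A = [[32, -24, 8, -16], [-24, 18, -6, 12], [8, -6, 2, -4], [-16, 12, -4, 8]].
Applying the same elementary operations to the rows and columns of A produces a congruent diagonal matrix with entries 32, 0, 0, 0.
So there are 1 positive, 3 zero pivots.
The rank is the number of nonzero pivots: 1.

1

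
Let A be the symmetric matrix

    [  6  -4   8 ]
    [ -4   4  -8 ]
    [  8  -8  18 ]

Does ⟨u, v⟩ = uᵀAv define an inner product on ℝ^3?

Leading principal minors: Δ_1 = 6, Δ_2 = 8, Δ_3 = 16.
All leading principal minors are positive, so by Sylvester's criterion Q is positive definite.
⟨·,·⟩ is an inner product exactly when A is positive definite.

yes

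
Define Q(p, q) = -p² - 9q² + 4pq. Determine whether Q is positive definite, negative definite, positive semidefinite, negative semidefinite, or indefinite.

negative definite

The symmetric matrix of Q is [[-1, 2], [2, -9]].
For the 2×2 matrix [[-1, 2], [2, -9]]: det = -1·-9 − (2)² = 5, trace = -10.
det > 0 so both eigenvalues share the sign of the trace; trace = -10 < 0 ⇒ both negative.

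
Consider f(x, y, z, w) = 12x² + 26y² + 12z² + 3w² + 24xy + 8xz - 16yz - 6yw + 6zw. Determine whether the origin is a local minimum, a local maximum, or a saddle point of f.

The Hessian at the origin is H = [[24, 24, 8, 0], [24, 52, -16, -6], [8, -16, 24, 6], [0, -6, 6, 6]].
Symmetric row and column elimination reduces H to a congruent diagonal form with pivots 24, 28, 16/21, 15/4.
So there are 4 positive pivots.
H is positive definite, so the origin is a strict local minimum.

local minimum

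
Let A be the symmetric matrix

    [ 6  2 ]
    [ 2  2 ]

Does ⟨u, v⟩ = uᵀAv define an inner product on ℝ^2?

For the 2×2 matrix [[6, 2], [2, 2]]: det = 6·2 − (2)² = 8, trace = 8.
det > 0 so both eigenvalues share the sign of the trace; trace = 8 > 0 ⇒ both positive.
⟨·,·⟩ is an inner product exactly when A is positive definite.

yes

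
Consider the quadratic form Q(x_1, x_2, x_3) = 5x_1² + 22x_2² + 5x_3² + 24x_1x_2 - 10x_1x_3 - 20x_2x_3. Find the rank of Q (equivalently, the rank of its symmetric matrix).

The associated matrix is A = [[5, 12, -5], [12, 22, -10], [-5, -10, 5]].
Symmetric row and column elimination reduces A to a congruent diagonal form with pivots 5, -34/5, 10/17.
Counting signs: 2 positive, 1 negative.
The rank is the number of nonzero pivots: 3.

3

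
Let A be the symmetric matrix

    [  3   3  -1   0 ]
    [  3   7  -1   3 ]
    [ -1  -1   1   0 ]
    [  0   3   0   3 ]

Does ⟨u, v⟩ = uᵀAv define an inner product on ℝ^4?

Leading principal minors: Δ_1 = 3, Δ_2 = 12, Δ_3 = 8, Δ_4 = 6.
All leading principal minors are positive, so by Sylvester's criterion Q is positive definite.
⟨·,·⟩ is an inner product exactly when A is positive definite.

yes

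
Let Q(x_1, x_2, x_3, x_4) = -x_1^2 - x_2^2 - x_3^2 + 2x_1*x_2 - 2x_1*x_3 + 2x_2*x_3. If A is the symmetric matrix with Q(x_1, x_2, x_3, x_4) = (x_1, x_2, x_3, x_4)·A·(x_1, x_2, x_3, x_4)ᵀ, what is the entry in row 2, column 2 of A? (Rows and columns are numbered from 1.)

The coefficient of x_2^2 in Q is -1, and that is exactly A[2,2].

-1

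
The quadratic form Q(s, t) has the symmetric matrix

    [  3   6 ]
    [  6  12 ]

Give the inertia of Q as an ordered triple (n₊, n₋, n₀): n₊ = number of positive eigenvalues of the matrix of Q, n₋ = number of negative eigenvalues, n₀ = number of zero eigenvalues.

Congruent diagonalization of A (simultaneous row and column reduction) yields pivots 3, 0.
So there are 1 positive, 1 zero pivots.

(1, 0, 1)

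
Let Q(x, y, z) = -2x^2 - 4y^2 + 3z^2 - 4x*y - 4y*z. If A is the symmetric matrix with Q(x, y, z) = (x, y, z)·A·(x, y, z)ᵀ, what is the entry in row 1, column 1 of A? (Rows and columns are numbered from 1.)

-2

The coefficient of x^2 in Q is -2, and that is exactly A[1,1].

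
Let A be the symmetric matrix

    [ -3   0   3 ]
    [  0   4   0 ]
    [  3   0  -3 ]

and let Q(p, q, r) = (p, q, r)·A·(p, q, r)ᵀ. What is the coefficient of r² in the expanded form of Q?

-3

The coefficient of r² is the diagonal entry A[3,3] = -3.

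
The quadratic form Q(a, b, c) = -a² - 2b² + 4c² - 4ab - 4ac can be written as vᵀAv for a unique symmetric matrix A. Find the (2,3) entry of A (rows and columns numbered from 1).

0

The coefficient of b·c in Q is 0. For a symmetric A this equals A[2,3] + A[3,2] = 2·A[2,3].
So A[2,3] = 0/2 = 0.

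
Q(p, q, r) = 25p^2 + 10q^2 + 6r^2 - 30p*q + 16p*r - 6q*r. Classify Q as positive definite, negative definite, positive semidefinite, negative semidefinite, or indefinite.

positive definite

The symmetric matrix of Q is A = [[25, -15, 8], [-15, 10, -3], [8, -3, 6]].
Leading principal minors: Δ_1 = 25, Δ_2 = 25, Δ_3 = 5.
All leading principal minors are positive, so by Sylvester's criterion Q is positive definite.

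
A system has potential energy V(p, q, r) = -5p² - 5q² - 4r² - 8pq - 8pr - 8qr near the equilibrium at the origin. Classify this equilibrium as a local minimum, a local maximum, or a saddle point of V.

The Hessian at the origin is H = [[-10, -8, -8], [-8, -10, -8], [-8, -8, -8]].
Applying the same elementary operations to the rows and columns of H produces a congruent diagonal matrix with entries -10, -18/5, -8/9.
Counting signs: 3 negative.
H is negative definite, so the origin is a strict local maximum.

local maximum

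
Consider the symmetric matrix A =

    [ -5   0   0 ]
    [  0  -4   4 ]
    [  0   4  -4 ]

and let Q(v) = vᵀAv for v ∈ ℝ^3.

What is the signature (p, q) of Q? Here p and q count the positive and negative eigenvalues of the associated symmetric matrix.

(0, 2)

Applying the same elementary operations to the rows and columns of A produces a congruent diagonal matrix with entries -5, -4, 0.
That gives 2 negative, 1 zero pivots.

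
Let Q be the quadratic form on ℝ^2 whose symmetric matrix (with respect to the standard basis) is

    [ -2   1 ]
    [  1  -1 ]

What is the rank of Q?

2

Applying the same elementary operations to the rows and columns of A produces a congruent diagonal matrix with entries -2, -1/2.
That gives 2 negative pivots.
The rank is the number of nonzero pivots: 2.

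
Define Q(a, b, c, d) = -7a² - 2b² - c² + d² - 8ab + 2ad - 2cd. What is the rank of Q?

The associated matrix is A = [[-7, -4, 0, 1], [-4, -2, 0, 0], [0, 0, -1, -1], [1, 0, -1, 1]].
Applying the same elementary operations to the rows and columns of A produces a congruent diagonal matrix with entries -7, 2/7, -1, 1.
That gives 2 positive, 2 negative pivots.
The rank is the number of nonzero pivots: 4.

4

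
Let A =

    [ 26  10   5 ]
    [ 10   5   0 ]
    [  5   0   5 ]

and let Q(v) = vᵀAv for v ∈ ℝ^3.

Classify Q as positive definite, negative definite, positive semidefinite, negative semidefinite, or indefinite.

Row-reducing A symmetrically gives the diagonal entries 26, 15/13, 5/6.
So there are 3 positive pivots.
Hence Q is positive definite.

positive definite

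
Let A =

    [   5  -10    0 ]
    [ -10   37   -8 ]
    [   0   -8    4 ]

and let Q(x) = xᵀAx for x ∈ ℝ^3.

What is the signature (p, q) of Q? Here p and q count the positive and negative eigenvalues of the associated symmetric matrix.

Row-reducing A symmetrically gives the diagonal entries 5, 17, 4/17.
That gives 3 positive pivots.

(3, 0)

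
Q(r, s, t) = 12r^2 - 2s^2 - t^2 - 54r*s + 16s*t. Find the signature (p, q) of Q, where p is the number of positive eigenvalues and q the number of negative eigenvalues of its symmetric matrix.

(2, 1)

Write A = [[12, -27, 0], [-27, -2, 8], [0, 8, -1]].
Row-reducing A symmetrically gives the diagonal entries 12, -251/4, 5/251.
Counting signs: 2 positive, 1 negative.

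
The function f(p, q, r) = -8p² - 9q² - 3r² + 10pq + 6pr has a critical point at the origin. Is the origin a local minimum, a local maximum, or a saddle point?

local maximum

The Hessian at the origin is H = [[-16, 10, 6], [10, -18, 0], [6, 0, -6]].
Symmetric row and column elimination reduces H to a congruent diagonal form with pivots -16, -47/4, -120/47.
That gives 3 negative pivots.
H is negative definite, so the origin is a strict local maximum.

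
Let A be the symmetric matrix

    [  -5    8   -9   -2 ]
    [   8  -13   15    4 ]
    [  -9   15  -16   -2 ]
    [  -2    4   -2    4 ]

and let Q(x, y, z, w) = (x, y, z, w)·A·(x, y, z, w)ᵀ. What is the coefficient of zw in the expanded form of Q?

-4

The coefficient of zw is A[3,4] + A[4,3] = 2·(-2) = -4.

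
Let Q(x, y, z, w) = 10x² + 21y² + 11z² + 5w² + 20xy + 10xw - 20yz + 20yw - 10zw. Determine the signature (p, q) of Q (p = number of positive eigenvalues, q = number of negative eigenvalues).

(4, 0)

The symmetric matrix is A = [[10, 10, 0, 5], [10, 21, -10, 10], [0, -10, 11, -5], [5, 10, -5, 5]].
An LDLᵀ factorisation of A has diagonal entries 10, 11, 21/11, 5/42.
So there are 4 positive pivots.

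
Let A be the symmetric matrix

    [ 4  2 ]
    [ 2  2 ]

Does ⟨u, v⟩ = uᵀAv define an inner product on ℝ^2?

Leading principal minors: Δ_1 = 4, Δ_2 = 4.
All leading principal minors are positive, so by Sylvester's criterion Q is positive definite.
⟨·,·⟩ is an inner product exactly when A is positive definite.

yes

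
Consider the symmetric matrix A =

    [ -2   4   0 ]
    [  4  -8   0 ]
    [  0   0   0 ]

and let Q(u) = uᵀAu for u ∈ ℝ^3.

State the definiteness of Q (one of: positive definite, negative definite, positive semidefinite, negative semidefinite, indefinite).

Row-reducing A symmetrically gives the diagonal entries -2, 0, 0.
Counting signs: 1 negative, 2 zero.
Hence Q is negative semidefinite.

negative semidefinite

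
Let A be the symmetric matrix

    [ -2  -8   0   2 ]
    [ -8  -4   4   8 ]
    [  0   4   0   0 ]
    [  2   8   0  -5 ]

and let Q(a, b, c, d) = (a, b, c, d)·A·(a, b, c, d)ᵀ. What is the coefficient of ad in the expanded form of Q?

4

The coefficient of ad is A[1,4] + A[4,1] = 2·2 = 4.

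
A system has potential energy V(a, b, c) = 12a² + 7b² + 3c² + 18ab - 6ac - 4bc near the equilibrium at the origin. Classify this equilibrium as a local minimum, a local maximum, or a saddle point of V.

The Hessian at the origin is H = [[24, 18, -6], [18, 14, -4], [-6, -4, 6]].
Row-reducing H symmetrically gives the diagonal entries 24, 1/2, 4.
Counting signs: 3 positive.
H is positive definite, so the origin is a strict local minimum.

local minimum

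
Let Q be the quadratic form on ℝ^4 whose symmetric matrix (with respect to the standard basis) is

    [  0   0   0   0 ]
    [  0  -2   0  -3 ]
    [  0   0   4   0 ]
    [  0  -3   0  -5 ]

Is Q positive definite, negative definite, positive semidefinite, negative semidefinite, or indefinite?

Symmetric row and column elimination reduces A to a congruent diagonal form with pivots 0, -2, 4, -1/2.
That gives 1 positive, 2 negative, 1 zero pivots.
Hence Q is indefinite.

indefinite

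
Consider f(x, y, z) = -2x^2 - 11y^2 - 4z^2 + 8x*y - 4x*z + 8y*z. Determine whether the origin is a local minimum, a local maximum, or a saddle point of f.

The Hessian at the origin is H = [[-4, 8, -4], [8, -22, 8], [-4, 8, -8]].
Applying the same elementary operations to the rows and columns of H produces a congruent diagonal matrix with entries -4, -6, -4.
Counting signs: 3 negative.
H is negative definite, so the origin is a strict local maximum.

local maximum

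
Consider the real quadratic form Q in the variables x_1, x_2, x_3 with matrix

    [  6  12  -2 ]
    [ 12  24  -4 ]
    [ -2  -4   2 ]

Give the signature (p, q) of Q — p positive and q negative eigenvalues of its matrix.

(2, 0)

Congruent diagonalization of A (simultaneous row and column reduction) yields pivots 6, 0, 4/3.
That gives 2 positive, 1 zero pivots.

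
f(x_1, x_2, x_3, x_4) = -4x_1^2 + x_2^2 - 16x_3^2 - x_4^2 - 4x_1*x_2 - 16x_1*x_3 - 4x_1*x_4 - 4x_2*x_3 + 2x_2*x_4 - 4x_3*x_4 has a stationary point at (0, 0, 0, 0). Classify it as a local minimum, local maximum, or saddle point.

The Hessian at the origin is H = [[-8, -4, -16, -4], [-4, 2, -4, 2], [-16, -4, -32, -4], [-4, 2, -4, -2]].
An LDLᵀ factorisation of H has diagonal entries -8, 4, -4, -4.
That gives 1 positive, 3 negative pivots.
H is indefinite, so the origin is a saddle point.

saddle point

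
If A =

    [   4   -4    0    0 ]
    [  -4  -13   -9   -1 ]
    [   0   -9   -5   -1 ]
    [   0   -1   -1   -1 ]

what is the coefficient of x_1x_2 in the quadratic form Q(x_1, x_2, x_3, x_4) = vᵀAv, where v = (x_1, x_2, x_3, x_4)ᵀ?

-8

The coefficient of x_1x_2 is A[1,2] + A[2,1] = 2·(-4) = -8.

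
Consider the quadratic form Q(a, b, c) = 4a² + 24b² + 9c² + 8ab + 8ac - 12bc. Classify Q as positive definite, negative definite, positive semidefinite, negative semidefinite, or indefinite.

positive semidefinite

The associated matrix is A = [[4, 4, 4], [4, 24, -6], [4, -6, 9]].
Row-reducing A symmetrically gives the diagonal entries 4, 20, 0.
That gives 2 positive, 1 zero pivots.
Hence Q is positive semidefinite.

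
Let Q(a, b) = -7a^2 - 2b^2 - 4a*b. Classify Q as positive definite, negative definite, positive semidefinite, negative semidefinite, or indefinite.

negative definite

The symmetric matrix of Q is A = [[-7, -2], [-2, -2]].
Leading principal minors: Δ_1 = -7, Δ_2 = 10.
The signs alternate starting with Δ_1 < 0, so by Sylvester's criterion Q is negative definite.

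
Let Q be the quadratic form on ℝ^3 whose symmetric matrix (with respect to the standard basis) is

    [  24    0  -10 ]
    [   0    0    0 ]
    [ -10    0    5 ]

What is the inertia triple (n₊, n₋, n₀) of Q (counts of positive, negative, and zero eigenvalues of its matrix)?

Congruent diagonalization of A (simultaneous row and column reduction) yields pivots 24, 0, 5/6.
That gives 2 positive, 1 zero pivots.

(2, 0, 1)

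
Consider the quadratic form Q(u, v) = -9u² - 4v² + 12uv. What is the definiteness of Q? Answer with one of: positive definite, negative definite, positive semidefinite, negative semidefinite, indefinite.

negative semidefinite

Write A = [[-9, 6], [6, -4]].
Row-reducing A symmetrically gives the diagonal entries -9, 0.
That gives 1 negative, 1 zero pivots.
Hence Q is negative semidefinite.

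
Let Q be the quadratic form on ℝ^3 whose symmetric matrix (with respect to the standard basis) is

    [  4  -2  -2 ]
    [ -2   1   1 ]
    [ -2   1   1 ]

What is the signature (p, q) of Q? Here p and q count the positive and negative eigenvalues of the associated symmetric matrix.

(1, 0)

Applying the same elementary operations to the rows and columns of A produces a congruent diagonal matrix with entries 4, 0, 0.
That gives 1 positive, 2 zero pivots.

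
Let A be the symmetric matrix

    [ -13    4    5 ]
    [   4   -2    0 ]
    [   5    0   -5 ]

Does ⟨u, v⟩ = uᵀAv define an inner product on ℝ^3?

no

Congruent diagonalization of A (simultaneous row and column reduction) yields pivots -13, -10/13, 0.
That gives 2 negative, 1 zero pivots.
Hence Q is negative semidefinite.
⟨·,·⟩ is an inner product exactly when A is positive definite.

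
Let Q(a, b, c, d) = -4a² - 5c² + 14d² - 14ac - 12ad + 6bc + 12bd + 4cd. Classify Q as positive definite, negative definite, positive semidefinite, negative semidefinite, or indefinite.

indefinite

The symmetric matrix is A = [[-4, 0, -7, -6], [0, 0, 3, 6], [-7, 3, -5, 2], [-6, 6, 2, 14]].
A is congruent to a diagonal matrix with 2 positive, 2 negative and 0 zero entries, so Q is indefinite.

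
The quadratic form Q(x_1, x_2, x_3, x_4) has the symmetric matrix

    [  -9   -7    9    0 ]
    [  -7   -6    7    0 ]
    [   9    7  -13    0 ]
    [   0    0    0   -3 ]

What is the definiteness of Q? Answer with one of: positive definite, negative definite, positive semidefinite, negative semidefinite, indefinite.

Leading principal minors: Δ_1 = -9, Δ_2 = 5, Δ_3 = -20, Δ_4 = 60.
The signs alternate starting with Δ_1 < 0, so by Sylvester's criterion Q is negative definite.

negative definite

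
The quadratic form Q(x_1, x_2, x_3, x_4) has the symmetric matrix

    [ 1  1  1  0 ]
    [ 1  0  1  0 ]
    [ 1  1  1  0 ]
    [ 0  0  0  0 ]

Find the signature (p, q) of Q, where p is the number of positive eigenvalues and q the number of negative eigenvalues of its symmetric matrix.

(1, 1)

Symmetric row and column elimination reduces A to a congruent diagonal form with pivots 1, -1, 0, 0.
So there are 1 positive, 1 negative, 2 zero pivots.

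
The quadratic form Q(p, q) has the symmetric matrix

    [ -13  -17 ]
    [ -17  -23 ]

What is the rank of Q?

Congruent diagonalization of A (simultaneous row and column reduction) yields pivots -13, -10/13.
Counting signs: 2 negative.
The rank is the number of nonzero pivots: 2.

2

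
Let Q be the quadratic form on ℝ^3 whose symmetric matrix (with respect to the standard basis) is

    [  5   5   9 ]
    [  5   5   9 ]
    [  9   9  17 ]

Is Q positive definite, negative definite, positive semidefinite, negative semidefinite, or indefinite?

positive semidefinite

Row-reducing A symmetrically gives the diagonal entries 5, 0, 4/5.
So there are 2 positive, 1 zero pivots.
Hence Q is positive semidefinite.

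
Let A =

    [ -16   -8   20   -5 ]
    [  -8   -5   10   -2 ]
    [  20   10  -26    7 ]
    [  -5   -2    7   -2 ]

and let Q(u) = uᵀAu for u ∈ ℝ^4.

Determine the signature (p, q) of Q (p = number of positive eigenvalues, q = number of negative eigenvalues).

(1, 3)

Symmetric row and column elimination reduces A to a congruent diagonal form with pivots -16, -1, -1, 3/8.
So there are 1 positive, 3 negative pivots.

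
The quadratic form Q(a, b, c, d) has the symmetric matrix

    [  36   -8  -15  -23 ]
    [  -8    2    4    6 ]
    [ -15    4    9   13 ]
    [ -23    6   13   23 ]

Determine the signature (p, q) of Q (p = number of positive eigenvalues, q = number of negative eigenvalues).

Applying the same elementary operations to the rows and columns of A produces a congruent diagonal matrix with entries 36, 2/9, 3/4, 4.
That gives 4 positive pivots.

(4, 0)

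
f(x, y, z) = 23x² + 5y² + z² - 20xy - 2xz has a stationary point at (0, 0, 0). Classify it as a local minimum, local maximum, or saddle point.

local minimum

The Hessian at the origin is H = [[46, -20, -2], [-20, 10, 0], [-2, 0, 2]].
Row-reducing H symmetrically gives the diagonal entries 46, 30/23, 4/3.
That gives 3 positive pivots.
H is positive definite, so the origin is a strict local minimum.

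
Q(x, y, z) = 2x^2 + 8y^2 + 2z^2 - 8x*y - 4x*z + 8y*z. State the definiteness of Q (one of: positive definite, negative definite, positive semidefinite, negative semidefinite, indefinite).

The associated matrix is A = [[2, -4, -2], [-4, 8, 4], [-2, 4, 2]].
Symmetric row and column elimination reduces A to a congruent diagonal form with pivots 2, 0, 0.
Counting signs: 1 positive, 2 zero.
Hence Q is positive semidefinite.

positive semidefinite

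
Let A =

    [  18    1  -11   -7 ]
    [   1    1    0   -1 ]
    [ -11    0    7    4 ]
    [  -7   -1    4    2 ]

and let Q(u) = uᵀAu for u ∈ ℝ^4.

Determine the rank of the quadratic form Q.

Congruent diagonalization of A (simultaneous row and column reduction) yields pivots 18, 17/18, -2/17, -1.
So there are 2 positive, 2 negative pivots.
The rank is the number of nonzero pivots: 4.

4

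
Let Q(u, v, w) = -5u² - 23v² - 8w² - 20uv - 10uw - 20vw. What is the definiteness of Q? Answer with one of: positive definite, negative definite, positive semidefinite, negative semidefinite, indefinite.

The symmetric matrix of Q is A = [[-5, -10, -5], [-10, -23, -10], [-5, -10, -8]].
Leading principal minors: Δ_1 = -5, Δ_2 = 15, Δ_3 = -45.
The signs alternate starting with Δ_1 < 0, so by Sylvester's criterion Q is negative definite.

negative definite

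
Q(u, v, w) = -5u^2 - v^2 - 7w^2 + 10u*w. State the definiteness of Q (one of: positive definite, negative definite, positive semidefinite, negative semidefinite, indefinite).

negative definite

Write A = [[-5, 0, 5], [0, -1, 0], [5, 0, -7]].
Row-reducing A symmetrically gives the diagonal entries -5, -1, -2.
So there are 3 negative pivots.
Hence Q is negative definite.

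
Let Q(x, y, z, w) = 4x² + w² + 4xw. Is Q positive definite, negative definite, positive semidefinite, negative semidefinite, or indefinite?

positive semidefinite

The symmetric matrix is A = [[4, 0, 0, 2], [0, 0, 0, 0], [0, 0, 0, 0], [2, 0, 0, 1]].
Congruent diagonalization of A (simultaneous row and column reduction) yields pivots 4, 0, 0, 0.
That gives 1 positive, 3 zero pivots.
Hence Q is positive semidefinite.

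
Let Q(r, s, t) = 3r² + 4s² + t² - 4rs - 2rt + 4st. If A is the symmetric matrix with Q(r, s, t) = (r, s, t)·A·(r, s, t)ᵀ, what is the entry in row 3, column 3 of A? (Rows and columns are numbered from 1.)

The coefficient of t² in Q is 1, and that is exactly A[3,3].

1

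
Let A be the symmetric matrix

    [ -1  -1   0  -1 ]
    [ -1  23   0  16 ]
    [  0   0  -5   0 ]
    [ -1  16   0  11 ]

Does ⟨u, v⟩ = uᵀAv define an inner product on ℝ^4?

Congruent diagonalization of A (simultaneous row and column reduction) yields pivots -1, 24, -5, -1/24.
So there are 1 positive, 3 negative pivots.
Hence Q is indefinite.
⟨·,·⟩ is an inner product exactly when A is positive definite.

no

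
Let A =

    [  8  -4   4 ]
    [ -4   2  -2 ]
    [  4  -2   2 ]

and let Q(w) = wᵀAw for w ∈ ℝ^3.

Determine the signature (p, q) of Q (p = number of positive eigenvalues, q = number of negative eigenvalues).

Congruent diagonalization of A (simultaneous row and column reduction) yields pivots 8, 0, 0.
So there are 1 positive, 2 zero pivots.

(1, 0)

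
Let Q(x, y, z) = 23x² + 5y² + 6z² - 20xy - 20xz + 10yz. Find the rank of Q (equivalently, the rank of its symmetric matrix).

3

Write A = [[23, -10, -10], [-10, 5, 5], [-10, 5, 6]].
Applying the same elementary operations to the rows and columns of A produces a congruent diagonal matrix with entries 23, 15/23, 1.
That gives 3 positive pivots.
The rank is the number of nonzero pivots: 3.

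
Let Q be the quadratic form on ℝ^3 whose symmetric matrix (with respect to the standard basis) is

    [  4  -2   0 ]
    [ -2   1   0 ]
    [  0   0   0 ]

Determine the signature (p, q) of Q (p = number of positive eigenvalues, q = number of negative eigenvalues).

(1, 0)

Applying the same elementary operations to the rows and columns of A produces a congruent diagonal matrix with entries 4, 0, 0.
Counting signs: 1 positive, 2 zero.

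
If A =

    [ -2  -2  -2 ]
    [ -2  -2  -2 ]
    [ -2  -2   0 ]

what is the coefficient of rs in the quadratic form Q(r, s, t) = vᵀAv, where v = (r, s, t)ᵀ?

The coefficient of rs is A[1,2] + A[2,1] = 2·(-2) = -4.

-4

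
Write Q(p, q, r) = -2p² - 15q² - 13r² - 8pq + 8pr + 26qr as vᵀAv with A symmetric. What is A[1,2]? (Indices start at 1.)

The coefficient of p·q in Q is -8. For a symmetric A this equals A[1,2] + A[2,1] = 2·A[1,2].
So A[1,2] = -8/2 = -4.

-4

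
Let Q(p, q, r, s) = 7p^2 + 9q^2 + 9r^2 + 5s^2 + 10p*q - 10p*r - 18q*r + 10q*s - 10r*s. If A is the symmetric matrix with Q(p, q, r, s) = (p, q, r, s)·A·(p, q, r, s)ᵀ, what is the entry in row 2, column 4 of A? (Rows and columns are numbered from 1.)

5

The coefficient of q·s in Q is 10. For a symmetric A this equals A[2,4] + A[4,2] = 2·A[2,4].
So A[2,4] = 10/2 = 5.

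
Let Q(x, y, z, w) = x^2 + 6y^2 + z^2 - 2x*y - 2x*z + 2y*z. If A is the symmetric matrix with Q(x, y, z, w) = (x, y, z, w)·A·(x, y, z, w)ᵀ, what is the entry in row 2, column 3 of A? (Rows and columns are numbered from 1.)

1

The coefficient of y·z in Q is 2. For a symmetric A this equals A[2,3] + A[3,2] = 2·A[2,3].
So A[2,3] = 2/2 = 1.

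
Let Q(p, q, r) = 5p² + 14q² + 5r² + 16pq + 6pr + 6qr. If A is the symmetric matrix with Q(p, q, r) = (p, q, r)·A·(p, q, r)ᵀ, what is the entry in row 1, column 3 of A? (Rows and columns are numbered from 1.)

3

The coefficient of p·r in Q is 6. For a symmetric A this equals A[1,3] + A[3,1] = 2·A[1,3].
So A[1,3] = 6/2 = 3.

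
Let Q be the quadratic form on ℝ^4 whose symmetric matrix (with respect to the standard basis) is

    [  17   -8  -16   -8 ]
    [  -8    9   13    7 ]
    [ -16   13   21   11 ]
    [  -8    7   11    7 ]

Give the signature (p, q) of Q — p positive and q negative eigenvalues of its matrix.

Congruent diagonalization of A (simultaneous row and column reduction) yields pivots 17, 89/17, 20/89, 6/5.
That gives 4 positive pivots.

(4, 0)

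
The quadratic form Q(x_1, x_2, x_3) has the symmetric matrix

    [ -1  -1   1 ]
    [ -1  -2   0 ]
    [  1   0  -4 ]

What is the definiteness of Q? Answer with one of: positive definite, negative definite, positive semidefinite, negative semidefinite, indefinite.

Leading principal minors: Δ_1 = -1, Δ_2 = 1, Δ_3 = -2.
The signs alternate starting with Δ_1 < 0, so by Sylvester's criterion Q is negative definite.

negative definite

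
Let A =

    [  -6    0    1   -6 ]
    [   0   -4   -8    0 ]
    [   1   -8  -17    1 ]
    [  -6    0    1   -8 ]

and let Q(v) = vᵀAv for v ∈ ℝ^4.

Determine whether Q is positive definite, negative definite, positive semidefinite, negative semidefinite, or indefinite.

negative definite

An LDLᵀ factorisation of A has diagonal entries -6, -4, -5/6, -2.
That gives 4 negative pivots.
Hence Q is negative definite.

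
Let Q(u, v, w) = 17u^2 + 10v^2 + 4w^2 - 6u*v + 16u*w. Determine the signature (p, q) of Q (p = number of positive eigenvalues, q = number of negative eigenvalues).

The associated matrix is A = [[17, -3, 8], [-3, 10, 0], [8, 0, 4]].
Symmetric row and column elimination reduces A to a congruent diagonal form with pivots 17, 161/17, 4/161.
That gives 3 positive pivots.

(3, 0)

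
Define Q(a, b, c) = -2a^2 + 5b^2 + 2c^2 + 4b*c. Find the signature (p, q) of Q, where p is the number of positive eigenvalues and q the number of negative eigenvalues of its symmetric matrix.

Write A = [[-2, 0, 0], [0, 5, 2], [0, 2, 2]].
An LDLᵀ factorisation of A has diagonal entries -2, 5, 6/5.
That gives 2 positive, 1 negative pivots.

(2, 1)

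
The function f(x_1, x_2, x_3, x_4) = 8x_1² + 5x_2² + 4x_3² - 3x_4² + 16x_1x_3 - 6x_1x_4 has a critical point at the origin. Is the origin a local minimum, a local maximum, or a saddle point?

The Hessian at the origin is H = [[16, 0, 16, -6], [0, 10, 0, 0], [16, 0, 8, 0], [-6, 0, 0, -6]].
Applying the same elementary operations to the rows and columns of H produces a congruent diagonal matrix with entries 16, 10, -8, -15/4.
Counting signs: 2 positive, 2 negative.
H is indefinite, so the origin is a saddle point.

saddle point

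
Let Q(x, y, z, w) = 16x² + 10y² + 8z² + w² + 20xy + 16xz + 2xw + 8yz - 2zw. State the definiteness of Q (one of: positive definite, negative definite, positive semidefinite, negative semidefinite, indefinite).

positive definite

Write A = [[16, 10, 8, 1], [10, 10, 4, 0], [8, 4, 8, -1], [1, 0, -1, 1]].
Congruent diagonalization of A (simultaneous row and column reduction) yields pivots 16, 15/4, 56/15, 5/56.
So there are 4 positive pivots.
Hence Q is positive definite.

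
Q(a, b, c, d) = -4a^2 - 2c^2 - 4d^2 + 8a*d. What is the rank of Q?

The associated matrix is A = [[-4, 0, 0, 4], [0, 0, 0, 0], [0, 0, -2, 0], [4, 0, 0, -4]].
Applying the same elementary operations to the rows and columns of A produces a congruent diagonal matrix with entries -4, 0, -2, 0.
Counting signs: 2 negative, 2 zero.
The rank is the number of nonzero pivots: 2.

2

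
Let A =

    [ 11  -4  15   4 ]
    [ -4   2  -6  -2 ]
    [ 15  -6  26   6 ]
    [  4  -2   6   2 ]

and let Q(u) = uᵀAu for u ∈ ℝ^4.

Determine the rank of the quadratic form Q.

Row-reducing A symmetrically gives the diagonal entries 11, 6/11, 5, 0.
So there are 3 positive, 1 zero pivots.
The rank is the number of nonzero pivots: 3.

3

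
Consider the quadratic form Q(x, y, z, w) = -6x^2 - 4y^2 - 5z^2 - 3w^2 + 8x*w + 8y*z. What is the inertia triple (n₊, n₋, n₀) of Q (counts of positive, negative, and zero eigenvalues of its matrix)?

(0, 4, 0)

The symmetric matrix is A = [[-6, 0, 0, 4], [0, -4, 4, 0], [0, 4, -5, 0], [4, 0, 0, -3]].
Congruent diagonalization of A (simultaneous row and column reduction) yields pivots -6, -4, -1, -1/3.
That gives 4 negative pivots.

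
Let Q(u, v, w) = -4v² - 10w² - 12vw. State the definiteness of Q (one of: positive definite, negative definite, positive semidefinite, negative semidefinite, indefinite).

The symmetric matrix is A = [[0, 0, 0], [0, -4, -6], [0, -6, -10]].
Applying the same elementary operations to the rows and columns of A produces a congruent diagonal matrix with entries 0, -4, -1.
That gives 2 negative, 1 zero pivots.
Hence Q is negative semidefinite.

negative semidefinite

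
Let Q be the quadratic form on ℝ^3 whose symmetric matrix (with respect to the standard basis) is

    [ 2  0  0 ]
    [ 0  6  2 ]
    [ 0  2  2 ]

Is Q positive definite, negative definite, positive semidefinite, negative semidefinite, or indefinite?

positive definite

Leading principal minors: Δ_1 = 2, Δ_2 = 12, Δ_3 = 16.
All leading principal minors are positive, so by Sylvester's criterion Q is positive definite.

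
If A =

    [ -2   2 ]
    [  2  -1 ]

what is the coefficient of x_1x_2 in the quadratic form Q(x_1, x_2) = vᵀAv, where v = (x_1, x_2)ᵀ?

4

The coefficient of x_1x_2 is A[1,2] + A[2,1] = 2·2 = 4.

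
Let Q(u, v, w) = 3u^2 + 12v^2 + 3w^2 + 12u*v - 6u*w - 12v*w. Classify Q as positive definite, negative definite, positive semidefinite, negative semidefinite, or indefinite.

positive semidefinite

The associated matrix is A = [[3, 6, -3], [6, 12, -6], [-3, -6, 3]].
Applying the same elementary operations to the rows and columns of A produces a congruent diagonal matrix with entries 3, 0, 0.
That gives 1 positive, 2 zero pivots.
Hence Q is positive semidefinite.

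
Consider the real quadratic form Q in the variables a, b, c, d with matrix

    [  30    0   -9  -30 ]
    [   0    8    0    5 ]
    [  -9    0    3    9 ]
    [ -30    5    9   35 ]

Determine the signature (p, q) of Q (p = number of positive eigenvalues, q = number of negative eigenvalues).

(4, 0)

Applying the same elementary operations to the rows and columns of A produces a congruent diagonal matrix with entries 30, 8, 3/10, 15/8.
Counting signs: 4 positive.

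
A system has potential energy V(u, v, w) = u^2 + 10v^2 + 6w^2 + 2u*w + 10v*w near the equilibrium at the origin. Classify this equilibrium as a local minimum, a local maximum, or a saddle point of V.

The Hessian at the origin is H = [[2, 0, 2], [0, 20, 10], [2, 10, 12]].
Congruent diagonalization of H (simultaneous row and column reduction) yields pivots 2, 20, 5.
So there are 3 positive pivots.
H is positive definite, so the origin is a strict local minimum.

local minimum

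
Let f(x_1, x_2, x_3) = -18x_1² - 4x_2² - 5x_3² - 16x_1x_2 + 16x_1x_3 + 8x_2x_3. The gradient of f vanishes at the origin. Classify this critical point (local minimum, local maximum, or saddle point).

The Hessian at the origin is H = [[-36, -16, 16], [-16, -8, 8], [16, 8, -10]].
Congruent diagonalization of H (simultaneous row and column reduction) yields pivots -36, -8/9, -2.
Counting signs: 3 negative.
H is negative definite, so the origin is a strict local maximum.

local maximum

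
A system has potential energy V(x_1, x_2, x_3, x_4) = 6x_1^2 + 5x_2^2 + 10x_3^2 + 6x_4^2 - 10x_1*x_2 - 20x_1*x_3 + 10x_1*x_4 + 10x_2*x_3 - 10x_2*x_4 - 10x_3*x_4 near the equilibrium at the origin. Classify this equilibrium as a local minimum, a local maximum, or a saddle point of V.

saddle point

The Hessian at the origin is H = [[12, -10, -20, 10], [-10, 10, 10, -10], [-20, 10, 20, -10], [10, -10, -10, 12]].
Row-reducing H symmetrically gives the diagonal entries 12, 5/3, -40, 2.
So there are 3 positive, 1 negative pivots.
H is indefinite, so the origin is a saddle point.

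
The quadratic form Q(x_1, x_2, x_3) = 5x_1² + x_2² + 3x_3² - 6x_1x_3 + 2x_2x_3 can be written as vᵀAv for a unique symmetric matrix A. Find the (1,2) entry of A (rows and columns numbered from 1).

0

The coefficient of x_1·x_2 in Q is 0. For a symmetric A this equals A[1,2] + A[2,1] = 2·A[1,2].
So A[1,2] = 0/2 = 0.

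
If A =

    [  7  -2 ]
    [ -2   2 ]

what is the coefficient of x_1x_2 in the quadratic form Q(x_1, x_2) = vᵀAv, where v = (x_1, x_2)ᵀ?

-4

The coefficient of x_1x_2 is A[1,2] + A[2,1] = 2·(-2) = -4.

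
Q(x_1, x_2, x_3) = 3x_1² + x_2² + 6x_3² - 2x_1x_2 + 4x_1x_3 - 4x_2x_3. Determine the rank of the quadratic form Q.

3

The associated matrix is A = [[3, -1, 2], [-1, 1, -2], [2, -2, 6]].
Applying the same elementary operations to the rows and columns of A produces a congruent diagonal matrix with entries 3, 2/3, 2.
Counting signs: 3 positive.
The rank is the number of nonzero pivots: 3.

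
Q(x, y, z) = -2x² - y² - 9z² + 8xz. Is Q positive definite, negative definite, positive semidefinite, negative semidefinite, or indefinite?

negative definite

The symmetric matrix of Q is A = [[-2, 0, 4], [0, -1, 0], [4, 0, -9]].
Leading principal minors: Δ_1 = -2, Δ_2 = 2, Δ_3 = -2.
The signs alternate starting with Δ_1 < 0, so by Sylvester's criterion Q is negative definite.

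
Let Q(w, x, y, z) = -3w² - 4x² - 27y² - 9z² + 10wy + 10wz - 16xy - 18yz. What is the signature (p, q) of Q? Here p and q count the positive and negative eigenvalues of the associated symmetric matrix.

(0, 4)

The associated matrix is A = [[-3, 0, 5, 5], [0, -4, -8, 0], [5, -8, -27, -9], [5, 0, -9, -9]].
Symmetric row and column elimination reduces A to a congruent diagonal form with pivots -3, -4, -8/3, -1/2.
Counting signs: 4 negative.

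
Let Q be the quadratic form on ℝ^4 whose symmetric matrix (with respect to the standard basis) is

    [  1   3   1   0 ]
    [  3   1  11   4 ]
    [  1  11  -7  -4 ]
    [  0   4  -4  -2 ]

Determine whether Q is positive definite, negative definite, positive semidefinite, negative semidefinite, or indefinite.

indefinite

Congruent diagonalization of A (simultaneous row and column reduction) yields pivots 1, -8, 0, 0.
So there are 1 positive, 1 negative, 2 zero pivots.
Hence Q is indefinite.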